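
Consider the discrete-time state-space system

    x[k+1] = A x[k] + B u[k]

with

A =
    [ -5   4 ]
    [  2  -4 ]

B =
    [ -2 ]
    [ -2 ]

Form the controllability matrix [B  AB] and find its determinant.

AB = [[2], [4]]
Controllability matrix C = [B  AB] = [[-2, 2], [-2, 4]]
det(C) = (-2)·4 - 2·(-2) = -8 - (-4) = -4
Since det(C) ≠ 0, rank(C) = 2 and the system is completely controllable.

-4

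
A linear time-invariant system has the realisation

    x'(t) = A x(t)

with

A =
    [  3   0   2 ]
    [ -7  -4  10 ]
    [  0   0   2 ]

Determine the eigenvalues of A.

-4, 2, 3

det(sI - A) = s^3 - (tr A)s^2 + (M11 + M22 + M33)s - det A, where Mii is the 2×2 principal minor of A obtained by deleting row i and column i.
tr A = 3 + (-4) + 2 = 1; M11 = (-4)·2 - 10·0 = -8 - 0 = -8; M22 = 3·2 - 2·0 = 6 - 0 = 6; M33 = 3·(-4) - 0·(-7) = -12 - 0 = -12; sum of minors = -14.
det A = 3·((-4)·2 - 10·0) - 0·((-7)·2 - 10·0) + 2·((-7)·0 - (-4)·0) = 3·(-8) - 0·(-14) + 2·0 = -24.
So p(s) = det(sI - A) = s^3 - s^2 - 14s + 24.
Rational-root test: any integer root divides 24. Testing small divisors, s = 2 works: p(2) = 8 + (-4) + (-28) + 24 = 0, so (s - 2) is a factor.
Dividing, p(s) = (s - 2)(s^2 + s - 12).
Factor s^2 + s - 12: two numbers with sum -1 and product -12 are 3 and -4, so s^2 + s - 12 = (s - 3)(s + 4).
Hence p(s) = (s - 3) (s - 2) (s + 4), with roots -4, 2, 3.
At least one eigenvalue has non-negative real part, so the system is not asymptotically stable.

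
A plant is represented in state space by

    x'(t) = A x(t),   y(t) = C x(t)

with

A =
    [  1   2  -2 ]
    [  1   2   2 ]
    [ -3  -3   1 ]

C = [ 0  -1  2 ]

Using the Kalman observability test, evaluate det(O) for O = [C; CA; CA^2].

194

CA = [[-7, -8, 0]]
CA^2 = [[-15, -30, -2]]
Observability matrix O = [C; CA; CA^2] = [[0, -1, 2], [-7, -8, 0], [-15, -30, -2]]
Expanding along the first row, det(O) = 0·((-8)·(-2) - 0·(-30)) - (-1)·((-7)·(-2) - 0·(-15)) + 2·((-7)·(-30) - (-8)·(-15)) = 0·16 - (-1)·14 + 2·90 = 194
Since det(O) ≠ 0, rank(O) = 3 and the system is completely observable.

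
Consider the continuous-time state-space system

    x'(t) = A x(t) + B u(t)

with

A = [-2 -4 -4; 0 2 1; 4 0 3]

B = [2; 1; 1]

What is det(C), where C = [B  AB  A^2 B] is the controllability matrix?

-1104

AB = [[-12], [3], [11]]
A^2B = [[-32], [17], [-15]]
Controllability matrix C = [B  AB  A^2B] = [[2, -12, -32], [1, 3, 17], [1, 11, -15]]
Expanding along the first row, det(C) = 2·(3·(-15) - 17·11) - (-12)·(1·(-15) - 17·1) + (-32)·(1·11 - 3·1) = 2·(-232) - (-12)·(-32) + (-32)·8 = -1104
Since det(C) ≠ 0, rank(C) = 3 and the system is completely controllable.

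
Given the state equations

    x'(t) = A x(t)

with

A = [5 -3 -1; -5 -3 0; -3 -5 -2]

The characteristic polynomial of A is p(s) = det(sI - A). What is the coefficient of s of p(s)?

Expand det(sI - A) for the 3×3 matrix.
p(s) = s^3 - 37s - 44.
(Check: constant term = det(-A) = (-1)^3 det A = -44; coefficient of s^2 = -tr A = 0.)
The coefficient of s is -37.

-37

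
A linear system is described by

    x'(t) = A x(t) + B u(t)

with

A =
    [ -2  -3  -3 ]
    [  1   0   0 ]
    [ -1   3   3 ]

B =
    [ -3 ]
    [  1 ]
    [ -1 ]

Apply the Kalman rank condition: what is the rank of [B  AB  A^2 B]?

AB = [[6], [-3], [3]]
A^2B = [[-12], [6], [-6]]
Controllability matrix C = [B  AB  A^2B] = [[-3, 6, -12], [1, -3, 6], [-1, 3, -6]]
The rows r1, r2, r3 of C are linearly dependent: r2 + r3 = 0 (check each entry), so rank(C) ≤ 2.
The 2×2 minor from rows 1, 2, columns 1, 2 is (-3)·(-3) - 6·1 = 9 - 6 = 3 ≠ 0, so rank(C) = 2.
rank(C) = 2 < n = 3, so the pair (A, B) is not completely controllable.

2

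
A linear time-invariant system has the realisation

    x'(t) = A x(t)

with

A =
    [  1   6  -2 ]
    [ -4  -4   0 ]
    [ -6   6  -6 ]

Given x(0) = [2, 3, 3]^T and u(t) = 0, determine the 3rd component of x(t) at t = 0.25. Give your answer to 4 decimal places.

-1.5673

det(sI - A) = s^3 - (tr A)s^2 + (M11 + M22 + M33)s - det A, where Mii is the 2×2 principal minor of A obtained by deleting row i and column i.
tr A = 1 + (-4) + (-6) = -9; M11 = (-4)·(-6) - 0·6 = 24 - 0 = 24; M22 = 1·(-6) - (-2)·(-6) = -6 - 12 = -18; M33 = 1·(-4) - 6·(-4) = -4 - (-24) = 20; sum of minors = 26.
det A = 1·((-4)·(-6) - 0·6) - 6·((-4)·(-6) - 0·(-6)) + (-2)·((-4)·6 - (-4)·(-6)) = 1·24 - 6·24 + (-2)·(-48) = -24.
So p(s) = det(sI - A) = s^3 + 9s^2 + 26s + 24.
Rational-root test: any integer root divides 24. Testing small divisors, s = -2 works: p(-2) = -8 + 36 + (-52) + 24 = 0, so (s + 2) is a factor.
Dividing, p(s) = (s + 2)(s^2 + 7s + 12).
Factor s^2 + 7s + 12: two numbers with sum -7 and product 12 are -3 and -4, so s^2 + 7s + 12 = (s + 3)(s + 4).
Hence p(s) = (s + 2) (s + 3) (s + 4), with roots -4, -3, -2.
The eigenvalues -4, -3, -2 are distinct and real, so A is diagonalisable and x(t) = e^{At} x(0) = V diag(e^{λ_i t}) V^{-1} x(0), where the columns of V are the eigenvectors.
λ = -4: A - (-4)I = [[5, 6, -2], [-4, 0, 0], [-6, 6, -2]]. v must be orthogonal to every row; (row 1) × (row 2) = [0, 8, 24], so take v_1 = [0, 1, 3]^T.
λ = -3: A - (-3)I = [[4, 6, -2], [-4, -1, 0], [-6, 6, -3]]. v must be orthogonal to every row; (row 1) × (row 2) = [-2, 8, 20], so take v_2 = [-1, 4, 10]^T.
λ = -2: A - (-2)I = [[3, 6, -2], [-4, -2, 0], [-6, 6, -4]]. v must be orthogonal to every row; (row 1) × (row 2) = [-4, 8, 18], so take v_3 = [-2, 4, 9]^T.
V = [v_1 v_2 v_3] = [[0, -1, -2], [1, 4, 4], [3, 10, 9]] has det V = 1, so V^{-1} = adj(V)/det V = [[-4, -11, 4], [3, 6, -2], [-2, -3, 1]].
Modal coordinates z(0) = V^{-1} x(0): (-4)·2 + (-11)·3 + 4·3 = -29; 3·2 + 6·3 + (-2)·3 = 18; (-2)·2 + (-3)·3 + 1·3 = -10; so z(0) = [-29, 18, -10]^T.
x_3(t) = Σ_i (v_i)_3 · z_i(0) · e^{λ_i t} (row 3 of V times the modal terms).
x_3(0.25) = 3·(-29)·e^{-4·0.25} + 10·18·e^{-3·0.25} + 9·(-10)·e^{-2·0.25} = (-87)·0.36787944 + 180·0.47236655 + (-90)·0.60653066 = -1.5673.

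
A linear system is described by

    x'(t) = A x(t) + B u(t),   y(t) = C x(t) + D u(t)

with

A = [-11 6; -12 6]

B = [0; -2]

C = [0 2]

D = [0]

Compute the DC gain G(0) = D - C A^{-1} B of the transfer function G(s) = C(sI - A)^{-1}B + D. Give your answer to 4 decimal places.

G(0) = C(-A)^{-1}B + D = -C A^{-1} B + D.
det A = 6, so A^{-1} = (1/6)·adj(A) = [[1, -1], [2, -11/6]]
A^{-1} B = [2, 11/3]^T
C A^{-1} B = 22/3
G(0) = D - C A^{-1} B = 0 - (22/3) = -22/3 ≈ -7.3333

-7.3333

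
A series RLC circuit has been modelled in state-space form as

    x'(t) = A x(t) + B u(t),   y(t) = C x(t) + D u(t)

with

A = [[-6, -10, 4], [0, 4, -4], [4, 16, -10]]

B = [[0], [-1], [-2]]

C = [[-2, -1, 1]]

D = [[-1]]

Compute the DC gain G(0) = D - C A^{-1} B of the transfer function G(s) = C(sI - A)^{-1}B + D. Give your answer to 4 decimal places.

-0.7500

G(0) = C(-A)^{-1}B + D = -C A^{-1} B + D.
det A = -48, so A^{-1} = (1/-48)·adj(A) = [[-1/2, 3/4, -1/2], [1/3, -11/12, 1/2], [1/3, -7/6, 1/2]]
A^{-1} B = [1/4, -1/12, 1/6]^T
C A^{-1} B = -1/4
G(0) = D - C A^{-1} B = -1 - (-1/4) = -3/4 ≈ -0.7500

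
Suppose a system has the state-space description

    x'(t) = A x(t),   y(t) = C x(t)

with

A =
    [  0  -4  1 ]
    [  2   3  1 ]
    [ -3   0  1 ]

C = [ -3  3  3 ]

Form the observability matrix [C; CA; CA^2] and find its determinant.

CA = [[-3, 21, 3]]
CA^2 = [[33, 75, 21]]
Observability matrix O = [C; CA; CA^2] = [[-3, 3, 3], [-3, 21, 3], [33, 75, 21]]
Expanding along the first row, det(O) = (-3)·(21·21 - 3·75) - 3·((-3)·21 - 3·33) + 3·((-3)·75 - 21·33) = (-3)·216 - 3·(-162) + 3·(-918) = -2916
Since det(O) ≠ 0, rank(O) = 3 and the system is completely observable.

-2916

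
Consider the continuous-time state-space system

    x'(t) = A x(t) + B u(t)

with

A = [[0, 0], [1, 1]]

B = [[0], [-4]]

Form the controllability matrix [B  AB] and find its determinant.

AB = [[0], [-4]]
Controllability matrix C = [B  AB] = [[0, 0], [-4, -4]]
det(C) = 0·(-4) - 0·(-4) = 0 - 0 = 0
Since det(C) = 0, rank(C) < 2 and the system is not completely controllable.

0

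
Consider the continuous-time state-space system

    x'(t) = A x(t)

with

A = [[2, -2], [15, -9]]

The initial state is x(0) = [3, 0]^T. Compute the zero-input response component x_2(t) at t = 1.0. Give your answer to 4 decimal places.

1.4162

det(sI - A) = s^2 - (tr A)s + det A, with tr A = 2 + (-9) = -7 and det A = 2·(-9) - (-2)·15 = -18 - (-30) = 12.
So p(s) = det(sI - A) = s^2 + 7s + 12.
Factor s^2 + 7s + 12: two numbers with sum -7 and product 12 are -3 and -4, so s^2 + 7s + 12 = (s + 3)(s + 4).
Hence p(s) = (s + 3) (s + 4), with roots -4, -3.
The eigenvalues -4, -3 are distinct and real, so A is diagonalisable and x(t) = e^{At} x(0) = V diag(e^{λ_i t}) V^{-1} x(0), where the columns of V are the eigenvectors.
λ = -4: A - (-4)I = [[6, -2], [15, -5]]. Row 1 gives 6·v1 + (-2)·v2 = 0, so take v_1 = [1, 3]^T.
λ = -3: A - (-3)I = [[5, -2], [15, -6]]. Row 1 gives 5·v1 + (-2)·v2 = 0, so take v_2 = [2, 5]^T.
V = [v_1 v_2] = [[1, 2], [3, 5]] has det V = -1, so V^{-1} = adj(V)/det V = [[-5, 2], [3, -1]].
Modal coordinates z(0) = V^{-1} x(0): (-5)·3 + 2·0 = -15; 3·3 + (-1)·0 = 9; so z(0) = [-15, 9]^T.
x_2(t) = Σ_i (v_i)_2 · z_i(0) · e^{λ_i t} (row 2 of V times the modal terms).
x_2(1.0) = 3·(-15)·e^{-4·1.0} + 5·9·e^{-3·1.0} = (-45)·0.018316 + 45·0.049787 = 1.4162.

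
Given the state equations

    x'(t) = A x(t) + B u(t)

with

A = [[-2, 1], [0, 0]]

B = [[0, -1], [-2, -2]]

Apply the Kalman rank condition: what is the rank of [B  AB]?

2

AB = [[-2, 0], [0, 0]]
Controllability matrix C = [B  AB] = [[0, -1, -2, 0], [-2, -2, 0, 0]]
Take the 2×2 submatrix of C formed by columns 1, 2: [[0, -1], [-2, -2]]. Its determinant is 0·(-2) - (-1)·(-2) = 0 - 2 = -2 ≠ 0.
So rank(C) ≥ 2; since C has 2 rows, rank(C) = 2.
rank(C) = 2 = n, so the pair (A, B) is completely controllable.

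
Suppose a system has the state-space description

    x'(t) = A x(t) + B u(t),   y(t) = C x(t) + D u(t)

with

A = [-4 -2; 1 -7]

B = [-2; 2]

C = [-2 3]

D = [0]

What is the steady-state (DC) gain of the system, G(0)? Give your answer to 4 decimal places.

G(0) = C(-A)^{-1}B + D = -C A^{-1} B + D.
det A = 30, so A^{-1} = (1/30)·adj(A) = [[-7/30, 1/15], [-1/30, -2/15]]
A^{-1} B = [3/5, -1/5]^T
C A^{-1} B = -9/5
G(0) = D - C A^{-1} B = 0 - (-9/5) = 9/5 ≈ 1.8000

1.8000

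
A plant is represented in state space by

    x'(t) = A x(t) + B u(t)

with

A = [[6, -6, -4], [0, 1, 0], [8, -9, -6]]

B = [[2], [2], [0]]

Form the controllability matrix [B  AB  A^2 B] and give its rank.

2

AB = [[0], [2], [-2]]
A^2B = [[-4], [2], [-6]]
Controllability matrix C = [B  AB  A^2B] = [[2, 0, -4], [2, 2, 2], [0, -2, -6]]
The rows r1, r2, r3 of C are linearly dependent: -r1 + r2 + r3 = 0 (check each entry), so rank(C) ≤ 2.
The 2×2 minor from rows 1, 2, columns 1, 2 is 2·2 - 0·2 = 4 - 0 = 4 ≠ 0, so rank(C) = 2.
rank(C) = 2 < n = 3, so the pair (A, B) is not completely controllable.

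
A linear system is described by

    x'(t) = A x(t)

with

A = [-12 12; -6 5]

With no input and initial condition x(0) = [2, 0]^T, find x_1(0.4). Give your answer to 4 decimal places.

-1.1850

det(sI - A) = s^2 - (tr A)s + det A, with tr A = (-12) + 5 = -7 and det A = (-12)·5 - 12·(-6) = -60 - (-72) = 12.
So p(s) = det(sI - A) = s^2 + 7s + 12.
Factor s^2 + 7s + 12: two numbers with sum -7 and product 12 are -3 and -4, so s^2 + 7s + 12 = (s + 3)(s + 4).
Hence p(s) = (s + 3) (s + 4), with roots -4, -3.
The eigenvalues -4, -3 are distinct and real, so A is diagonalisable and x(t) = e^{At} x(0) = V diag(e^{λ_i t}) V^{-1} x(0), where the columns of V are the eigenvectors.
λ = -4: A - (-4)I = [[-8, 12], [-6, 9]]. Row 1 gives (-8)·v1 + 12·v2 = 0, so take v_1 = [-3, -2]^T.
λ = -3: A - (-3)I = [[-9, 12], [-6, 8]]. Row 1 gives (-9)·v1 + 12·v2 = 0, so take v_2 = [-4, -3]^T.
V = [v_1 v_2] = [[-3, -4], [-2, -3]] has det V = 1, so V^{-1} = adj(V)/det V = [[-3, 4], [2, -3]].
Modal coordinates z(0) = V^{-1} x(0): (-3)·2 + 4·0 = -6; 2·2 + (-3)·0 = 4; so z(0) = [-6, 4]^T.
x_1(t) = Σ_i (v_i)_1 · z_i(0) · e^{λ_i t} (row 1 of V times the modal terms).
x_1(0.4) = (-3)·(-6)·e^{-4·0.4} + (-4)·4·e^{-3·0.4} = 18·0.201897 + (-16)·0.301194 = -1.1850.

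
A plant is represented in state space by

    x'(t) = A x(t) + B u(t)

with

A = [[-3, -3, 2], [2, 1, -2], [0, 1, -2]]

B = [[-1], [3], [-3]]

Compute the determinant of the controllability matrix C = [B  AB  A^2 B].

AB = [[-12], [7], [9]]
A^2B = [[33], [-35], [-11]]
Controllability matrix C = [B  AB  A^2B] = [[-1, -12, 33], [3, 7, -35], [-3, 9, -11]]
Expanding along the first row, det(C) = (-1)·(7·(-11) - (-35)·9) - (-12)·(3·(-11) - (-35)·(-3)) + 33·(3·9 - 7·(-3)) = (-1)·238 - (-12)·(-138) + 33·48 = -310
Since det(C) ≠ 0, rank(C) = 3 and the system is completely controllable.

-310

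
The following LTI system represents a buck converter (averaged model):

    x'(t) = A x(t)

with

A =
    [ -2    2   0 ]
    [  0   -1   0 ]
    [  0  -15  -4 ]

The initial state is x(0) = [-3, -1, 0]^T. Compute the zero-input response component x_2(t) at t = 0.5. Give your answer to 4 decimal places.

det(sI - A) = s^3 - (tr A)s^2 + (M11 + M22 + M33)s - det A, where Mii is the 2×2 principal minor of A obtained by deleting row i and column i.
tr A = (-2) + (-1) + (-4) = -7; M11 = (-1)·(-4) - 0·(-15) = 4 - 0 = 4; M22 = (-2)·(-4) - 0·0 = 8 - 0 = 8; M33 = (-2)·(-1) - 2·0 = 2 - 0 = 2; sum of minors = 14.
det A = (-2)·((-1)·(-4) - 0·(-15)) - 2·(0·(-4) - 0·0) + 0·(0·(-15) - (-1)·0) = (-2)·4 - 2·0 + 0·0 = -8.
So p(s) = det(sI - A) = s^3 + 7s^2 + 14s + 8.
Rational-root test: any integer root divides 8. Testing small divisors, s = -1 works: p(-1) = -1 + 7 + (-14) + 8 = 0, so (s + 1) is a factor.
Dividing, p(s) = (s + 1)(s^2 + 6s + 8).
Factor s^2 + 6s + 8: two numbers with sum -6 and product 8 are -2 and -4, so s^2 + 6s + 8 = (s + 2)(s + 4).
Hence p(s) = (s + 1) (s + 2) (s + 4), with roots -4, -2, -1.
The eigenvalues -4, -2, -1 are distinct and real, so A is diagonalisable and x(t) = e^{At} x(0) = V diag(e^{λ_i t}) V^{-1} x(0), where the columns of V are the eigenvectors.
λ = -4: A - (-4)I = [[2, 2, 0], [0, 3, 0], [0, -15, 0]]. v must be orthogonal to every row; (row 1) × (row 2) = [0, 0, 6], so take v_1 = [0, 0, 1]^T.
λ = -2: A - (-2)I = [[0, 2, 0], [0, 1, 0], [0, -15, -2]]. v must be orthogonal to every row; (row 1) × (row 3) = [-4, 0, 0], so take v_2 = [1, 0, 0]^T.
λ = -1: A - (-1)I = [[-1, 2, 0], [0, 0, 0], [0, -15, -3]]. v must be orthogonal to every row; (row 1) × (row 3) = [-6, -3, 15], so take v_3 = [-2, -1, 5]^T.
V = [v_1 v_2 v_3] = [[0, 1, -2], [0, 0, -1], [1, 0, 5]] has det V = -1, so V^{-1} = adj(V)/det V = [[0, 5, 1], [1, -2, 0], [0, -1, 0]].
Modal coordinates z(0) = V^{-1} x(0): 0·(-3) + 5·(-1) + 1·0 = -5; 1·(-3) + (-2)·(-1) + 0·0 = -1; 0·(-3) + (-1)·(-1) + 0·0 = 1; so z(0) = [-5, -1, 1]^T.
x_2(t) = Σ_i (v_i)_2 · z_i(0) · e^{λ_i t} (row 2 of V times the modal terms).
x_2(0.5) = 0·(-5)·e^{-4·0.5} + 0·(-1)·e^{-2·0.5} + (-1)·1·e^{-1·0.5} = 0·0.135335 + 0·0.367879 + (-1)·0.606531 = -0.6065.

-0.6065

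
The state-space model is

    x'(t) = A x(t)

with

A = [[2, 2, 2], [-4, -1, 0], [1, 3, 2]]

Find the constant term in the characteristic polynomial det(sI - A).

Expand det(sI - A) for the 3×3 matrix.
p(s) = s^3 - 3s^2 + 6s + 10.
(Check: constant term = det(-A) = (-1)^3 det A = 10; coefficient of s^2 = -tr A = -3.)
The constant term is 10.

10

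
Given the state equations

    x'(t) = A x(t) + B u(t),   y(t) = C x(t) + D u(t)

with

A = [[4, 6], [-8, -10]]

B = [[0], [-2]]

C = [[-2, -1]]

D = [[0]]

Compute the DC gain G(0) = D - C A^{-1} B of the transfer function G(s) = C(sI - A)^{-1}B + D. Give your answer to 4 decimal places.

2.0000

G(0) = C(-A)^{-1}B + D = -C A^{-1} B + D.
det A = 8, so A^{-1} = (1/8)·adj(A) = [[-5/4, -3/4], [1, 1/2]]
A^{-1} B = [3/2, -1]^T
C A^{-1} B = -2
G(0) = D - C A^{-1} B = 0 - (-2) = 2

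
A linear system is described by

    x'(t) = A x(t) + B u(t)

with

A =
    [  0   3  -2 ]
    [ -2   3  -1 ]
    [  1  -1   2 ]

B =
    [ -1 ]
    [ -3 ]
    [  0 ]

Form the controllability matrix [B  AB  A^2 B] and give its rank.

3

AB = [[-9], [-7], [2]]
A^2B = [[-25], [-5], [2]]
Controllability matrix C = [B  AB  A^2B] = [[-1, -9, -25], [-3, -7, -5], [0, 2, 2]]
det(C) = (-1)·((-7)·2 - (-5)·2) - (-9)·((-3)·2 - (-5)·0) + (-25)·((-3)·2 - (-7)·0) = (-1)·(-4) - (-9)·(-6) + (-25)·(-6) = 100 ≠ 0, so rank(C) = 3.
rank(C) = 3 = n, so the pair (A, B) is completely controllable.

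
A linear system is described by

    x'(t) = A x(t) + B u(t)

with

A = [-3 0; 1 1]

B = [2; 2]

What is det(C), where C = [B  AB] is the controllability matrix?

AB = [[-6], [4]]
Controllability matrix C = [B  AB] = [[2, -6], [2, 4]]
det(C) = 2·4 - (-6)·2 = 8 - (-12) = 20
Since det(C) ≠ 0, rank(C) = 2 and the system is completely controllable.

20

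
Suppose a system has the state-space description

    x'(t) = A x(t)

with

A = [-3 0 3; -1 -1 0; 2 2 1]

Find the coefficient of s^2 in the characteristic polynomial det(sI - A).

3

Expand det(sI - A) for the 3×3 matrix.
p(s) = s^3 + 3s^2 - 7s - 3.
(Check: constant term = det(-A) = (-1)^3 det A = -3; coefficient of s^2 = -tr A = 3.)
The coefficient of s^2 is 3.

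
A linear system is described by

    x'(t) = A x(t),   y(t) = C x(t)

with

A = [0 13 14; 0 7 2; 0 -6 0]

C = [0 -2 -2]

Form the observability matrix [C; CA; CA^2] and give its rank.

CA = [[0, -2, -4]]
CA^2 = [[0, 10, -4]]
Observability matrix O = [C; CA; CA^2] = [[0, -2, -2], [0, -2, -4], [0, 10, -4]]
Column 1 of O is identically zero, so rank(O) ≤ 2.
The 2×2 minor from rows 1, 2, columns 2, 3 is (-2)·(-4) - (-2)·(-2) = 8 - 4 = 4 ≠ 0, so rank(O) = 2.
rank(O) = 2 < n = 3, so the pair (A, C) is not completely observable.

2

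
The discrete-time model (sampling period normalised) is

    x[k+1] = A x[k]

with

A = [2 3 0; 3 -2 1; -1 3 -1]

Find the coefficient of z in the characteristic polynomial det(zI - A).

-16

Expand det(zI - A) for the 3×3 matrix.
p(z) = z^3 + z^2 - 16z - 4.
(Check: constant term = det(-A) = (-1)^3 det A = -4; coefficient of z^2 = -tr A = 1.)
The coefficient of z is -16.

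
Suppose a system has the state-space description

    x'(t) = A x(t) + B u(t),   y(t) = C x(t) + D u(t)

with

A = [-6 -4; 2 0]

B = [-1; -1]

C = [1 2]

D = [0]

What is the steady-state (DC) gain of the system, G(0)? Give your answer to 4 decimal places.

-1.5000

G(0) = C(-A)^{-1}B + D = -C A^{-1} B + D.
det A = 8, so A^{-1} = (1/8)·adj(A) = [[0, 1/2], [-1/4, -3/4]]
A^{-1} B = [-1/2, 1]^T
C A^{-1} B = 3/2
G(0) = D - C A^{-1} B = 0 - (3/2) = -3/2 ≈ -1.5000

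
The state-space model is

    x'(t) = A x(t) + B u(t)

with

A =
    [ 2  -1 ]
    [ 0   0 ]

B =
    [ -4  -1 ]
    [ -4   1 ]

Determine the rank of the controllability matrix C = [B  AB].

2

AB = [[-4, -3], [0, 0]]
Controllability matrix C = [B  AB] = [[-4, -1, -4, -3], [-4, 1, 0, 0]]
Take the 2×2 submatrix of C formed by columns 1, 2: [[-4, -1], [-4, 1]]. Its determinant is (-4)·1 - (-1)·(-4) = -4 - 4 = -8 ≠ 0.
So rank(C) ≥ 2; since C has 2 rows, rank(C) = 2.
rank(C) = 2 = n, so the pair (A, B) is completely controllable.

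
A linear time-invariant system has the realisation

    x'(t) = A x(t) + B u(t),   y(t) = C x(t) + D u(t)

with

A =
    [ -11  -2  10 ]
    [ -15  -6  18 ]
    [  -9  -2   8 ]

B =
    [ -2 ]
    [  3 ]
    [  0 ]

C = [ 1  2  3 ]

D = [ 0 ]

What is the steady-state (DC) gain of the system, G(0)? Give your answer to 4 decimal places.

12.5000

G(0) = C(-A)^{-1}B + D = -C A^{-1} B + D.
det A = -24, so A^{-1} = (1/-24)·adj(A) = [[1/2, 1/6, -1], [7/4, -1/12, -2], [1, 1/6, -3/2]]
A^{-1} B = [-1/2, -15/4, -3/2]^T
C A^{-1} B = -25/2
G(0) = D - C A^{-1} B = 0 - (-25/2) = 25/2 ≈ 12.5000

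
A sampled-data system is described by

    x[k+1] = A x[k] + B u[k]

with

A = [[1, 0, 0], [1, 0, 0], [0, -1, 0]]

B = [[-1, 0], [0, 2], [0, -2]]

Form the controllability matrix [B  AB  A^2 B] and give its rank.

3

AB = [[-1, 0], [-1, 0], [0, -2]]
A^2B = [[-1, 0], [-1, 0], [1, 0]]
Controllability matrix C = [B  AB  A^2B] = [[-1, 0, -1, 0, -1, 0], [0, 2, -1, 0, -1, 0], [0, -2, 0, -2, 1, 0]]
Take the 3×3 submatrix of C formed by columns 1, 2, 3: [[-1, 0, -1], [0, 2, -1], [0, -2, 0]]. Its determinant is (-1)·(2·0 - (-1)·(-2)) - 0·(0·0 - (-1)·0) + (-1)·(0·(-2) - 2·0) = (-1)·(-2) - 0·0 + (-1)·0 = 2 ≠ 0.
So rank(C) ≥ 3; since C has 3 rows, rank(C) = 3.
rank(C) = 3 = n, so the pair (A, B) is completely controllable.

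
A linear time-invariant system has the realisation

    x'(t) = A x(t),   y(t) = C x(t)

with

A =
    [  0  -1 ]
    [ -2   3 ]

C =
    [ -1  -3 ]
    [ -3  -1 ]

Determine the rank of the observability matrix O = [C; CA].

2

CA = [[6, -8], [2, 0]]
Observability matrix O = [C; CA] = [[-1, -3], [-3, -1], [6, -8], [2, 0]]
Take the 2×2 submatrix of O formed by rows 1, 2: [[-1, -3], [-3, -1]]. Its determinant is (-1)·(-1) - (-3)·(-3) = 1 - 9 = -8 ≠ 0.
So rank(O) ≥ 2; since O has 2 columns, rank(O) = 2.
rank(O) = 2 = n, so the pair (A, C) is completely observable.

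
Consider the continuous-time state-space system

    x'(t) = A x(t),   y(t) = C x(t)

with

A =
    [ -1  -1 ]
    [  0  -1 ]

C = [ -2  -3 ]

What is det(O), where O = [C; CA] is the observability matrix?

-4

CA = [[2, 5]]
Observability matrix O = [C; CA] = [[-2, -3], [2, 5]]
det(O) = (-2)·5 - (-3)·2 = -10 - (-6) = -4
Since det(O) ≠ 0, rank(O) = 2 and the system is completely observable.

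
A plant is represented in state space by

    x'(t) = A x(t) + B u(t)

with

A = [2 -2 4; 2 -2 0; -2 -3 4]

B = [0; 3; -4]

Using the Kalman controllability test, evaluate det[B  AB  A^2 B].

AB = [[-22], [-6], [-25]]
A^2B = [[-132], [-32], [-38]]
Controllability matrix C = [B  AB  A^2B] = [[0, -22, -132], [3, -6, -32], [-4, -25, -38]]
Expanding along the first row, det(C) = 0·((-6)·(-38) - (-32)·(-25)) - (-22)·(3·(-38) - (-32)·(-4)) + (-132)·(3·(-25) - (-6)·(-4)) = 0·(-572) - (-22)·(-242) + (-132)·(-99) = 7744
Since det(C) ≠ 0, rank(C) = 3 and the system is completely controllable.

7744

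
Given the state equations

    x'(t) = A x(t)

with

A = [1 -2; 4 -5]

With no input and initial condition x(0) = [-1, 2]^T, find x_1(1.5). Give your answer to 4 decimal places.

-0.8592

det(sI - A) = s^2 - (tr A)s + det A, with tr A = 1 + (-5) = -4 and det A = 1·(-5) - (-2)·4 = -5 - (-8) = 3.
So p(s) = det(sI - A) = s^2 + 4s + 3.
Factor s^2 + 4s + 3: two numbers with sum -4 and product 3 are -1 and -3, so s^2 + 4s + 3 = (s + 1)(s + 3).
Hence p(s) = (s + 1) (s + 3), with roots -3, -1.
The eigenvalues -3, -1 are distinct and real, so A is diagonalisable and x(t) = e^{At} x(0) = V diag(e^{λ_i t}) V^{-1} x(0), where the columns of V are the eigenvectors.
λ = -3: A - (-3)I = [[4, -2], [4, -2]]. Row 1 gives 4·v1 + (-2)·v2 = 0, so take v_1 = [-1, -2]^T.
λ = -1: A - (-1)I = [[2, -2], [4, -4]]. Row 1 gives 2·v1 + (-2)·v2 = 0, so take v_2 = [1, 1]^T.
V = [v_1 v_2] = [[-1, 1], [-2, 1]] has det V = 1, so V^{-1} = adj(V)/det V = [[1, -1], [2, -1]].
Modal coordinates z(0) = V^{-1} x(0): 1·(-1) + (-1)·2 = -3; 2·(-1) + (-1)·2 = -4; so z(0) = [-3, -4]^T.
x_1(t) = Σ_i (v_i)_1 · z_i(0) · e^{λ_i t} (row 1 of V times the modal terms).
x_1(1.5) = (-1)·(-3)·e^{-3·1.5} + 1·(-4)·e^{-1·1.5} = 3·0.011109 + (-4)·0.223130 = -0.8592.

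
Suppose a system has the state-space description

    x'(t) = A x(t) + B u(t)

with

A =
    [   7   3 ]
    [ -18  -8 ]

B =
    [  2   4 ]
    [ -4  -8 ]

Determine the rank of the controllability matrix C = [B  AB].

1

AB = [[2, 4], [-4, -8]]
Controllability matrix C = [B  AB] = [[2, 4, 2, 4], [-4, -8, -4, -8]]
Every column of C is a scalar multiple of column 1 = [2, -4] (multipliers 1, 2, 1, 2), so the columns span a one-dimensional space.
C ≠ 0, hence rank(C) = 1.
rank(C) = 1 < n = 2, so the pair (A, B) is not completely controllable.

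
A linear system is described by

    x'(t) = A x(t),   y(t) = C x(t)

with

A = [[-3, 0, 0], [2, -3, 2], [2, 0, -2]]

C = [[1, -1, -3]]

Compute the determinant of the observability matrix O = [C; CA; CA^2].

-10

CA = [[-11, 3, 4]]
CA^2 = [[47, -9, -2]]
Observability matrix O = [C; CA; CA^2] = [[1, -1, -3], [-11, 3, 4], [47, -9, -2]]
Expanding along the first row, det(O) = 1·(3·(-2) - 4·(-9)) - (-1)·((-11)·(-2) - 4·47) + (-3)·((-11)·(-9) - 3·47) = 1·30 - (-1)·(-166) + (-3)·(-42) = -10
Since det(O) ≠ 0, rank(O) = 3 and the system is completely observable.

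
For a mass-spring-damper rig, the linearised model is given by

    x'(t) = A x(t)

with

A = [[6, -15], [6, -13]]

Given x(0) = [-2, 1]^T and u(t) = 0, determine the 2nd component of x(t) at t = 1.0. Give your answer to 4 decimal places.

-0.6426

det(sI - A) = s^2 - (tr A)s + det A, with tr A = 6 + (-13) = -7 and det A = 6·(-13) - (-15)·6 = -78 - (-90) = 12.
So p(s) = det(sI - A) = s^2 + 7s + 12.
Factor s^2 + 7s + 12: two numbers with sum -7 and product 12 are -3 and -4, so s^2 + 7s + 12 = (s + 3)(s + 4).
Hence p(s) = (s + 3) (s + 4), with roots -4, -3.
The eigenvalues -4, -3 are distinct and real, so A is diagonalisable and x(t) = e^{At} x(0) = V diag(e^{λ_i t}) V^{-1} x(0), where the columns of V are the eigenvectors.
λ = -4: A - (-4)I = [[10, -15], [6, -9]]. Row 1 gives 10·v1 + (-15)·v2 = 0, so take v_1 = [-3, -2]^T.
λ = -3: A - (-3)I = [[9, -15], [6, -10]]. Row 1 gives 9·v1 + (-15)·v2 = 0, so take v_2 = [5, 3]^T.
V = [v_1 v_2] = [[-3, 5], [-2, 3]] has det V = 1, so V^{-1} = adj(V)/det V = [[3, -5], [2, -3]].
Modal coordinates z(0) = V^{-1} x(0): 3·(-2) + (-5)·1 = -11; 2·(-2) + (-3)·1 = -7; so z(0) = [-11, -7]^T.
x_2(t) = Σ_i (v_i)_2 · z_i(0) · e^{λ_i t} (row 2 of V times the modal terms).
x_2(1.0) = (-2)·(-11)·e^{-4·1.0} + 3·(-7)·e^{-3·1.0} = 22·0.018316 + (-21)·0.049787 = -0.6426.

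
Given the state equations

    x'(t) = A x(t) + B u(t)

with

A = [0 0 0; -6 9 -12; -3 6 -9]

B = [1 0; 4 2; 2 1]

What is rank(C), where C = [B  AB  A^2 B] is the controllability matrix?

AB = [[0, 0], [6, 6], [3, 3]]
A^2B = [[0, 0], [18, 18], [9, 9]]
Controllability matrix C = [B  AB  A^2B] = [[1, 0, 0, 0, 0, 0], [4, 2, 6, 6, 18, 18], [2, 1, 3, 3, 9, 9]]
The rows r1, r2, r3 of C are linearly dependent: -r2 + 2·r3 = 0 (check each entry), so rank(C) ≤ 2.
The 2×2 minor from rows 1, 2, columns 1, 2 is 1·2 - 0·4 = 2 - 0 = 2 ≠ 0, so rank(C) = 2.
rank(C) = 2 < n = 3, so the pair (A, B) is not completely controllable.

2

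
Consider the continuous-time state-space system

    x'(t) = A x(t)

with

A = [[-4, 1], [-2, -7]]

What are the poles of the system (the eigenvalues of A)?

det(sI - A) = s^2 - (tr A)s + det A, with tr A = (-4) + (-7) = -11 and det A = (-4)·(-7) - 1·(-2) = 28 - (-2) = 30.
So p(s) = det(sI - A) = s^2 + 11s + 30.
Factor s^2 + 11s + 30: two numbers with sum -11 and product 30 are -5 and -6, so s^2 + 11s + 30 = (s + 5)(s + 6).
Hence p(s) = (s + 5) (s + 6), with roots -6, -5.
All eigenvalues have negative real part, so the system is asymptotically stable.

-6, -5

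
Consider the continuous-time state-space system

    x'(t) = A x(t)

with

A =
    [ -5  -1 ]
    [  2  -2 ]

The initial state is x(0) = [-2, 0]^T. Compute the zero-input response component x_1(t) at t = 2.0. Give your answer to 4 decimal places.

det(sI - A) = s^2 - (tr A)s + det A, with tr A = (-5) + (-2) = -7 and det A = (-5)·(-2) - (-1)·2 = 10 - (-2) = 12.
So p(s) = det(sI - A) = s^2 + 7s + 12.
Factor s^2 + 7s + 12: two numbers with sum -7 and product 12 are -3 and -4, so s^2 + 7s + 12 = (s + 3)(s + 4).
Hence p(s) = (s + 3) (s + 4), with roots -4, -3.
The eigenvalues -4, -3 are distinct and real, so A is diagonalisable and x(t) = e^{At} x(0) = V diag(e^{λ_i t}) V^{-1} x(0), where the columns of V are the eigenvectors.
λ = -4: A - (-4)I = [[-1, -1], [2, 2]]. Row 1 gives (-1)·v1 + (-1)·v2 = 0, so take v_1 = [1, -1]^T.
λ = -3: A - (-3)I = [[-2, -1], [2, 1]]. Row 1 gives (-2)·v1 + (-1)·v2 = 0, so take v_2 = [-1, 2]^T.
V = [v_1 v_2] = [[1, -1], [-1, 2]] has det V = 1, so V^{-1} = adj(V)/det V = [[2, 1], [1, 1]].
Modal coordinates z(0) = V^{-1} x(0): 2·(-2) + 1·0 = -4; 1·(-2) + 1·0 = -2; so z(0) = [-4, -2]^T.
x_1(t) = Σ_i (v_i)_1 · z_i(0) · e^{λ_i t} (row 1 of V times the modal terms).
x_1(2.0) = 1·(-4)·e^{-4·2.0} + (-1)·(-2)·e^{-3·2.0} = (-4)·0.000335 + 2·0.002479 = 0.0036.

0.0036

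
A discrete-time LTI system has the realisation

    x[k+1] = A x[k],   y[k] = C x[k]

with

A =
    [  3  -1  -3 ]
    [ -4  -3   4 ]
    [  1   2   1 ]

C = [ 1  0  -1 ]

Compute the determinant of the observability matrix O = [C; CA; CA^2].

22

CA = [[2, -3, -4]]
CA^2 = [[14, -1, -22]]
Observability matrix O = [C; CA; CA^2] = [[1, 0, -1], [2, -3, -4], [14, -1, -22]]
Expanding along the first row, det(O) = 1·((-3)·(-22) - (-4)·(-1)) - 0·(2·(-22) - (-4)·14) + (-1)·(2·(-1) - (-3)·14) = 1·62 - 0·12 + (-1)·40 = 22
Since det(O) ≠ 0, rank(O) = 3 and the system is completely observable.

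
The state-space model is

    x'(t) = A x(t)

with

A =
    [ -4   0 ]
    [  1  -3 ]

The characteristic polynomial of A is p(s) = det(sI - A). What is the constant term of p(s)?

For a 2×2 matrix, det(sI - A) = s^2 - (tr A)s + det A.
tr A = -7, det A = 12.
So p(s) = s^2 + 7s + 12.
The constant term is 12.

12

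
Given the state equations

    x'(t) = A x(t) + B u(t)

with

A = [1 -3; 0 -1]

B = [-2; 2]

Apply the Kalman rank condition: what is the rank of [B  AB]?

2

AB = [[-8], [-2]]
Controllability matrix C = [B  AB] = [[-2, -8], [2, -2]]
det(C) = (-2)·(-2) - (-8)·2 = 4 - (-16) = 20 ≠ 0, so rank(C) = 2.
rank(C) = 2 = n, so the pair (A, B) is completely controllable.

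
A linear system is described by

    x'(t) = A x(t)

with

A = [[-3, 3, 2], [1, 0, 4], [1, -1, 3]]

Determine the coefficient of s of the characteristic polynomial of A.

Expand det(sI - A) for the 3×3 matrix.
p(s) = s^3 - 10s + 11.
(Check: constant term = det(-A) = (-1)^3 det A = 11; coefficient of s^2 = -tr A = 0.)
The coefficient of s is -10.

-10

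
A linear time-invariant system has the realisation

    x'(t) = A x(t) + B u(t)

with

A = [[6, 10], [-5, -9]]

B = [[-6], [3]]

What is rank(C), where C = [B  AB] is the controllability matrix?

1

AB = [[-6], [3]]
Controllability matrix C = [B  AB] = [[-6, -6], [3, 3]]
Every column of C is a scalar multiple of column 1 = [-6, 3] (multipliers 1, 1), so the columns span a one-dimensional space.
C ≠ 0, hence rank(C) = 1.
rank(C) = 1 < n = 2, so the pair (A, B) is not completely controllable.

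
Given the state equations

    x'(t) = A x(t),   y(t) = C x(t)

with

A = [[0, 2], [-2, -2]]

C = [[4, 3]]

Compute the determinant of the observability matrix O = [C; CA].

26

CA = [[-6, 2]]
Observability matrix O = [C; CA] = [[4, 3], [-6, 2]]
det(O) = 4·2 - 3·(-6) = 8 - (-18) = 26
Since det(O) ≠ 0, rank(O) = 2 and the system is completely observable.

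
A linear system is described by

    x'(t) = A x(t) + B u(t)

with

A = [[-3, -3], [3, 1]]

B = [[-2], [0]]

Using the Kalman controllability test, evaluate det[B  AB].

AB = [[6], [-6]]
Controllability matrix C = [B  AB] = [[-2, 6], [0, -6]]
det(C) = (-2)·(-6) - 6·0 = 12 - 0 = 12
Since det(C) ≠ 0, rank(C) = 2 and the system is completely controllable.

12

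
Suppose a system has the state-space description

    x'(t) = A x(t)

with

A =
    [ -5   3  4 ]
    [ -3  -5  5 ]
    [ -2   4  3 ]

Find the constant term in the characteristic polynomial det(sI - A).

-84

Expand det(sI - A) for the 3×3 matrix.
p(s) = s^3 + 7s^2 - 8s - 84.
(Check: constant term = det(-A) = (-1)^3 det A = -84; coefficient of s^2 = -tr A = 7.)
The constant term is -84.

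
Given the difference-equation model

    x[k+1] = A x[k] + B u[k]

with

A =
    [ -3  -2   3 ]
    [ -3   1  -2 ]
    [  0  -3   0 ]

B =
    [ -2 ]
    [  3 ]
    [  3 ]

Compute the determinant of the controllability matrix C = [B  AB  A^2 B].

2403

AB = [[9], [3], [-9]]
A^2B = [[-60], [-6], [-9]]
Controllability matrix C = [B  AB  A^2B] = [[-2, 9, -60], [3, 3, -6], [3, -9, -9]]
Expanding along the first row, det(C) = (-2)·(3·(-9) - (-6)·(-9)) - 9·(3·(-9) - (-6)·3) + (-60)·(3·(-9) - 3·3) = (-2)·(-81) - 9·(-9) + (-60)·(-36) = 2403
Since det(C) ≠ 0, rank(C) = 3 and the system is completely controllable.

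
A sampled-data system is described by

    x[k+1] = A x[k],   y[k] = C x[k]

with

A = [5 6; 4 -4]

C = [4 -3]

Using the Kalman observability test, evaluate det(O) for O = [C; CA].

CA = [[8, 36]]
Observability matrix O = [C; CA] = [[4, -3], [8, 36]]
det(O) = 4·36 - (-3)·8 = 144 - (-24) = 168
Since det(O) ≠ 0, rank(O) = 2 and the system is completely observable.

168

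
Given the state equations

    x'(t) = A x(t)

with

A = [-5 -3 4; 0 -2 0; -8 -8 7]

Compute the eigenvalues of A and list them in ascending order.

det(sI - A) = s^3 - (tr A)s^2 + (M11 + M22 + M33)s - det A, where Mii is the 2×2 principal minor of A obtained by deleting row i and column i.
tr A = (-5) + (-2) + 7 = 0; M11 = (-2)·7 - 0·(-8) = -14 - 0 = -14; M22 = (-5)·7 - 4·(-8) = -35 - (-32) = -3; M33 = (-5)·(-2) - (-3)·0 = 10 - 0 = 10; sum of minors = -7.
det A = (-5)·((-2)·7 - 0·(-8)) - (-3)·(0·7 - 0·(-8)) + 4·(0·(-8) - (-2)·(-8)) = (-5)·(-14) - (-3)·0 + 4·(-16) = 6.
So p(s) = det(sI - A) = s^3 - 7s - 6.
Rational-root test: any integer root divides -6. Testing small divisors, s = -1 works: p(-1) = -1 + 0 + 7 + (-6) = 0, so (s + 1) is a factor.
Dividing, p(s) = (s + 1)(s^2 - s - 6).
Factor s^2 - s - 6: two numbers with sum 1 and product -6 are 3 and -2, so s^2 - s - 6 = (s - 3)(s + 2).
Hence p(s) = (s - 3) (s + 1) (s + 2), with roots -2, -1, 3.
At least one eigenvalue has non-negative real part, so the system is not asymptotically stable.

-2, -1, 3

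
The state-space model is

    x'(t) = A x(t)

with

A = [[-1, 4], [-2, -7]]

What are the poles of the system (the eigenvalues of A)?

det(sI - A) = s^2 - (tr A)s + det A, with tr A = (-1) + (-7) = -8 and det A = (-1)·(-7) - 4·(-2) = 7 - (-8) = 15.
So p(s) = det(sI - A) = s^2 + 8s + 15.
Factor s^2 + 8s + 15: two numbers with sum -8 and product 15 are -3 and -5, so s^2 + 8s + 15 = (s + 3)(s + 5).
Hence p(s) = (s + 3) (s + 5), with roots -5, -3.
All eigenvalues have negative real part, so the system is asymptotically stable.

-5, -3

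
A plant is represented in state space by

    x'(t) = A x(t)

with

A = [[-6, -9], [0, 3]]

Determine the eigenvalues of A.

-6, 3

det(sI - A) = s^2 - (tr A)s + det A, with tr A = (-6) + 3 = -3 and det A = (-6)·3 - (-9)·0 = -18 - 0 = -18.
So p(s) = det(sI - A) = s^2 + 3s - 18.
Factor s^2 + 3s - 18: two numbers with sum -3 and product -18 are 3 and -6, so s^2 + 3s - 18 = (s - 3)(s + 6).
Hence p(s) = (s - 3) (s + 6), with roots -6, 3.
At least one eigenvalue has non-negative real part, so the system is not asymptotically stable.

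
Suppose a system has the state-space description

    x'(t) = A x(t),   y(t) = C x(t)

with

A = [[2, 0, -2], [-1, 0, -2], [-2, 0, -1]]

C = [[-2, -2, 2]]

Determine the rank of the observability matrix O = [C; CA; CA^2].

CA = [[-6, 0, 6]]
CA^2 = [[-24, 0, 6]]
Observability matrix O = [C; CA; CA^2] = [[-2, -2, 2], [-6, 0, 6], [-24, 0, 6]]
det(O) = (-2)·(0·6 - 6·0) - (-2)·((-6)·6 - 6·(-24)) + 2·((-6)·0 - 0·(-24)) = (-2)·0 - (-2)·108 + 2·0 = 216 ≠ 0, so rank(O) = 3.
rank(O) = 3 = n, so the pair (A, C) is completely observable.

3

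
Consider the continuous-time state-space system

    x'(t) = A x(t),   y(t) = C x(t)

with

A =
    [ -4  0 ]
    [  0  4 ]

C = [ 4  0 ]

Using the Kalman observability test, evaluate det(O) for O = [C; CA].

0

CA = [[-16, 0]]
Observability matrix O = [C; CA] = [[4, 0], [-16, 0]]
det(O) = 4·0 - 0·(-16) = 0 - 0 = 0
Since det(O) = 0, rank(O) < 2 and the system is not completely observable.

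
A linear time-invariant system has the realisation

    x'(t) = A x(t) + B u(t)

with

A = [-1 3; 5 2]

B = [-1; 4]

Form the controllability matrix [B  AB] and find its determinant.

-55

AB = [[13], [3]]
Controllability matrix C = [B  AB] = [[-1, 13], [4, 3]]
det(C) = (-1)·3 - 13·4 = -3 - 52 = -55
Since det(C) ≠ 0, rank(C) = 2 and the system is completely controllable.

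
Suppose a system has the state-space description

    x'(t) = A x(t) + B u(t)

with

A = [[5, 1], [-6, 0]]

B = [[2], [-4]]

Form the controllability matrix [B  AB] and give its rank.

1

AB = [[6], [-12]]
Controllability matrix C = [B  AB] = [[2, 6], [-4, -12]]
Every column of C is a scalar multiple of column 1 = [2, -4] (multipliers 1, 3), so the columns span a one-dimensional space.
C ≠ 0, hence rank(C) = 1.
rank(C) = 1 < n = 2, so the pair (A, B) is not completely controllable.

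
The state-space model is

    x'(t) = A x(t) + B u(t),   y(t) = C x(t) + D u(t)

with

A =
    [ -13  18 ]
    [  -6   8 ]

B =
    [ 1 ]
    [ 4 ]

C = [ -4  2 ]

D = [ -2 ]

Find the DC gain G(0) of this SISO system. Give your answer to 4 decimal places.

G(0) = C(-A)^{-1}B + D = -C A^{-1} B + D.
det A = 4, so A^{-1} = (1/4)·adj(A) = [[2, -9/2], [3/2, -13/4]]
A^{-1} B = [-16, -23/2]^T
C A^{-1} B = 41
G(0) = D - C A^{-1} B = -2 - (41) = -43

-43.0000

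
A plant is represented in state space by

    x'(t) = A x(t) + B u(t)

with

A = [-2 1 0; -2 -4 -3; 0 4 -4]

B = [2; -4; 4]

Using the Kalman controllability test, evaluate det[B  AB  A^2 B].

1536

AB = [[-8], [0], [-32]]
A^2B = [[16], [112], [128]]
Controllability matrix C = [B  AB  A^2B] = [[2, -8, 16], [-4, 0, 112], [4, -32, 128]]
Expanding along the first row, det(C) = 2·(0·128 - 112·(-32)) - (-8)·((-4)·128 - 112·4) + 16·((-4)·(-32) - 0·4) = 2·3584 - (-8)·(-960) + 16·128 = 1536
Since det(C) ≠ 0, rank(C) = 3 and the system is completely controllable.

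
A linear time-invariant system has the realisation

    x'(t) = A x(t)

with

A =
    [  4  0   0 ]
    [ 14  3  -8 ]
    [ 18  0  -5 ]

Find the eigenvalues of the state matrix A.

det(sI - A) = s^3 - (tr A)s^2 + (M11 + M22 + M33)s - det A, where Mii is the 2×2 principal minor of A obtained by deleting row i and column i.
tr A = 4 + 3 + (-5) = 2; M11 = 3·(-5) - (-8)·0 = -15 - 0 = -15; M22 = 4·(-5) - 0·18 = -20 - 0 = -20; M33 = 4·3 - 0·14 = 12 - 0 = 12; sum of minors = -23.
det A = 4·(3·(-5) - (-8)·0) - 0·(14·(-5) - (-8)·18) + 0·(14·0 - 3·18) = 4·(-15) - 0·74 + 0·(-54) = -60.
So p(s) = det(sI - A) = s^3 - 2s^2 - 23s + 60.
Rational-root test: any integer root divides 60. Testing small divisors, s = 3 works: p(3) = 27 + (-18) + (-69) + 60 = 0, so (s - 3) is a factor.
Dividing, p(s) = (s - 3)(s^2 + s - 20).
Factor s^2 + s - 20: two numbers with sum -1 and product -20 are 4 and -5, so s^2 + s - 20 = (s - 4)(s + 5).
Hence p(s) = (s - 4) (s - 3) (s + 5), with roots -5, 3, 4.
At least one eigenvalue has non-negative real part, so the system is not asymptotically stable.

-5, 3, 4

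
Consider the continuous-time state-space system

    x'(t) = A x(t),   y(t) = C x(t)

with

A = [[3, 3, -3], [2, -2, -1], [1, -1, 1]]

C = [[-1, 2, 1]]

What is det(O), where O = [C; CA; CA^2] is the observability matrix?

0

CA = [[2, -8, 2]]
CA^2 = [[-8, 20, 4]]
Observability matrix O = [C; CA; CA^2] = [[-1, 2, 1], [2, -8, 2], [-8, 20, 4]]
Expanding along the first row, det(O) = (-1)·((-8)·4 - 2·20) - 2·(2·4 - 2·(-8)) + 1·(2·20 - (-8)·(-8)) = (-1)·(-72) - 2·24 + 1·(-24) = 0
Since det(O) = 0, rank(O) < 3 and the system is not completely observable.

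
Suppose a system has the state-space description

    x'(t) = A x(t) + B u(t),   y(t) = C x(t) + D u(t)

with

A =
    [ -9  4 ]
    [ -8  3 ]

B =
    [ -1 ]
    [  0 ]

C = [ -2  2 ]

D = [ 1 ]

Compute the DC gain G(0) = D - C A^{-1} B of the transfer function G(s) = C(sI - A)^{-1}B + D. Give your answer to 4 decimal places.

G(0) = C(-A)^{-1}B + D = -C A^{-1} B + D.
det A = 5, so A^{-1} = (1/5)·adj(A) = [[3/5, -4/5], [8/5, -9/5]]
A^{-1} B = [-3/5, -8/5]^T
C A^{-1} B = -2
G(0) = D - C A^{-1} B = 1 - (-2) = 3

3.0000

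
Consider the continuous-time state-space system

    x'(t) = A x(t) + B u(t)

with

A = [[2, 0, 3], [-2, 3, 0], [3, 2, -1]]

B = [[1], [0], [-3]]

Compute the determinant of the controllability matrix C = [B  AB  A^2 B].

158

AB = [[-7], [-2], [6]]
A^2B = [[4], [8], [-31]]
Controllability matrix C = [B  AB  A^2B] = [[1, -7, 4], [0, -2, 8], [-3, 6, -31]]
Expanding along the first row, det(C) = 1·((-2)·(-31) - 8·6) - (-7)·(0·(-31) - 8·(-3)) + 4·(0·6 - (-2)·(-3)) = 1·14 - (-7)·24 + 4·(-6) = 158
Since det(C) ≠ 0, rank(C) = 3 and the system is completely controllable.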